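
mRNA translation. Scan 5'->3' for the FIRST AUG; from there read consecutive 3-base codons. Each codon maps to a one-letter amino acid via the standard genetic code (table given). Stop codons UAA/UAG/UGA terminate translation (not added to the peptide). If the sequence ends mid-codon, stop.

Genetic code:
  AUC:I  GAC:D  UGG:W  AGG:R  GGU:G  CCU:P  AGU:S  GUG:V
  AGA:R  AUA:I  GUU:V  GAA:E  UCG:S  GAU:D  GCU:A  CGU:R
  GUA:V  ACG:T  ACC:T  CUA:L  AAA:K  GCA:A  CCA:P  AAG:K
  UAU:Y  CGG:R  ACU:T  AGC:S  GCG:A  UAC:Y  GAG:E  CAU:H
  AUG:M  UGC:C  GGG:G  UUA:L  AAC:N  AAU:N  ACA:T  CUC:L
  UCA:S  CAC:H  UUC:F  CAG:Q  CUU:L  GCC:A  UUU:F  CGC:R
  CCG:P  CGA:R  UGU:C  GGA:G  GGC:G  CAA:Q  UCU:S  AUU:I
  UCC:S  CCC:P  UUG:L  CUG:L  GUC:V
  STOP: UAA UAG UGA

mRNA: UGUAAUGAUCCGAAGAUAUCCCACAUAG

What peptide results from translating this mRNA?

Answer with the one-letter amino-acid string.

start AUG at pos 4
pos 4: AUG -> M; peptide=M
pos 7: AUC -> I; peptide=MI
pos 10: CGA -> R; peptide=MIR
pos 13: AGA -> R; peptide=MIRR
pos 16: UAU -> Y; peptide=MIRRY
pos 19: CCC -> P; peptide=MIRRYP
pos 22: ACA -> T; peptide=MIRRYPT
pos 25: UAG -> STOP

Answer: MIRRYPT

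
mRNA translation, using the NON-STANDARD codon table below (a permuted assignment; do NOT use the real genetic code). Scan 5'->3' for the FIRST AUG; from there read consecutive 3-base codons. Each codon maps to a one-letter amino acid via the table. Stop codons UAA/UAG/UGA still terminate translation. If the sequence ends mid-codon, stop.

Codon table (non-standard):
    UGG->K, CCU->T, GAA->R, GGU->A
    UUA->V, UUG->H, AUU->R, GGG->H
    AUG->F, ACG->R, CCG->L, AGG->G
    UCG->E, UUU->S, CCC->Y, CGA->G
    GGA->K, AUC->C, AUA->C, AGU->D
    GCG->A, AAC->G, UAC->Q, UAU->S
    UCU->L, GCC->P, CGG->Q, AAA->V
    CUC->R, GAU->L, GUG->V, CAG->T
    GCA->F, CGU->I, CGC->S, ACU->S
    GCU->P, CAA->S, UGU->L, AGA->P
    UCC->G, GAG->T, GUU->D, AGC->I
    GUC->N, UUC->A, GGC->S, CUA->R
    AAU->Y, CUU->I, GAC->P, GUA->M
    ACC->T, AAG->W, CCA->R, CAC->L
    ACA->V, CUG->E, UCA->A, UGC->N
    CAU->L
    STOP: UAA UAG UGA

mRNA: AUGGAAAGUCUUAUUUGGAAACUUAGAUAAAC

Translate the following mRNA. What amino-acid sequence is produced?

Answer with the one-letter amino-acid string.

start AUG at pos 0
pos 0: AUG -> F; peptide=F
pos 3: GAA -> R; peptide=FR
pos 6: AGU -> D; peptide=FRD
pos 9: CUU -> I; peptide=FRDI
pos 12: AUU -> R; peptide=FRDIR
pos 15: UGG -> K; peptide=FRDIRK
pos 18: AAA -> V; peptide=FRDIRKV
pos 21: CUU -> I; peptide=FRDIRKVI
pos 24: AGA -> P; peptide=FRDIRKVIP
pos 27: UAA -> STOP

Answer: FRDIRKVIP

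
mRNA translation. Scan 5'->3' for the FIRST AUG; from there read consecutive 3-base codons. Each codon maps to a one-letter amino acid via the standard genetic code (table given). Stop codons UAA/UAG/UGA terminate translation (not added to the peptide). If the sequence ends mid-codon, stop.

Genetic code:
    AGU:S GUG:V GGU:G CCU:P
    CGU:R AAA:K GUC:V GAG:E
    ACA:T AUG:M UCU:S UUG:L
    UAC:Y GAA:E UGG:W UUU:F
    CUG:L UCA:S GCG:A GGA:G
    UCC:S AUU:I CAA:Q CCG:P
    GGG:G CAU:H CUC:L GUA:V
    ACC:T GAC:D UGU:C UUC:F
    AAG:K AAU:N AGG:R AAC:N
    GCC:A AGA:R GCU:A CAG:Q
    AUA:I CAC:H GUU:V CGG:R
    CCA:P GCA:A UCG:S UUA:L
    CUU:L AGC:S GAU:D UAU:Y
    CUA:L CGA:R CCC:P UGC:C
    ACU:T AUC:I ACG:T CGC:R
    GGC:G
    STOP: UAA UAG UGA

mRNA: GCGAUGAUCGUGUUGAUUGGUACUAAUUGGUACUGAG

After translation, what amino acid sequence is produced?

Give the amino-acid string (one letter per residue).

Answer: MIVLIGTNWY

Derivation:
start AUG at pos 3
pos 3: AUG -> M; peptide=M
pos 6: AUC -> I; peptide=MI
pos 9: GUG -> V; peptide=MIV
pos 12: UUG -> L; peptide=MIVL
pos 15: AUU -> I; peptide=MIVLI
pos 18: GGU -> G; peptide=MIVLIG
pos 21: ACU -> T; peptide=MIVLIGT
pos 24: AAU -> N; peptide=MIVLIGTN
pos 27: UGG -> W; peptide=MIVLIGTNW
pos 30: UAC -> Y; peptide=MIVLIGTNWY
pos 33: UGA -> STOP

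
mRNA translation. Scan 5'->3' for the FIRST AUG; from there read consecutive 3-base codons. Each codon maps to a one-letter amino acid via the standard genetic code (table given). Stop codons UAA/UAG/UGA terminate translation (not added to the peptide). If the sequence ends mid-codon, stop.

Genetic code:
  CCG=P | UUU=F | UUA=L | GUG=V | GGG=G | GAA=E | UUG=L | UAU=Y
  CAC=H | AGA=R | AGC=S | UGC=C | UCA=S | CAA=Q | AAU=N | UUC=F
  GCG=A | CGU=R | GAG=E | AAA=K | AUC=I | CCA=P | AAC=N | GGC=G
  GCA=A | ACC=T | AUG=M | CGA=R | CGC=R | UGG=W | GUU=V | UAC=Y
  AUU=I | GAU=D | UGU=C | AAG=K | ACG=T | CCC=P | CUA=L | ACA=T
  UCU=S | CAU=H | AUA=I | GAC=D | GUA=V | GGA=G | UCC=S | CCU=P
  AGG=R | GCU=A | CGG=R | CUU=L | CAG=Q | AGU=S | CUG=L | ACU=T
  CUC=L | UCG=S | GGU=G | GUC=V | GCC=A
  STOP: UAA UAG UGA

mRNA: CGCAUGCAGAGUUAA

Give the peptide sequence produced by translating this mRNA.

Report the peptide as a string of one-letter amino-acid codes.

Answer: MQS

Derivation:
start AUG at pos 3
pos 3: AUG -> M; peptide=M
pos 6: CAG -> Q; peptide=MQ
pos 9: AGU -> S; peptide=MQS
pos 12: UAA -> STOP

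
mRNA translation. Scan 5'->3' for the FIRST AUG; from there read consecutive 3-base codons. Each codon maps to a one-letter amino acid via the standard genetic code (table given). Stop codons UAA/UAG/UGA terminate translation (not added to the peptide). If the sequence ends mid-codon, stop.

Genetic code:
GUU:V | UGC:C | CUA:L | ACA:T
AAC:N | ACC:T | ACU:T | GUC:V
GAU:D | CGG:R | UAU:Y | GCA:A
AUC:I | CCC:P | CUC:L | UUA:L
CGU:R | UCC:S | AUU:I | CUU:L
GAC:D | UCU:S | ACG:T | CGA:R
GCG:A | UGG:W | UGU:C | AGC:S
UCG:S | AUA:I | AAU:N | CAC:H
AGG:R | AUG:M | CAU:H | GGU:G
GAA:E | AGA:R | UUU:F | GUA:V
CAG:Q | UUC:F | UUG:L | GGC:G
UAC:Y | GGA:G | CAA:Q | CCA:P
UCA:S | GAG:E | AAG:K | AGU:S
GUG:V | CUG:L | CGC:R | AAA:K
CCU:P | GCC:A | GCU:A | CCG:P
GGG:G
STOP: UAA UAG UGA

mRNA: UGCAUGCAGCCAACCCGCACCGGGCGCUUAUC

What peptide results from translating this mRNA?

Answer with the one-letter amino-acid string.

Answer: MQPTRTGRL

Derivation:
start AUG at pos 3
pos 3: AUG -> M; peptide=M
pos 6: CAG -> Q; peptide=MQ
pos 9: CCA -> P; peptide=MQP
pos 12: ACC -> T; peptide=MQPT
pos 15: CGC -> R; peptide=MQPTR
pos 18: ACC -> T; peptide=MQPTRT
pos 21: GGG -> G; peptide=MQPTRTG
pos 24: CGC -> R; peptide=MQPTRTGR
pos 27: UUA -> L; peptide=MQPTRTGRL
pos 30: only 2 nt remain (<3), stop (end of mRNA)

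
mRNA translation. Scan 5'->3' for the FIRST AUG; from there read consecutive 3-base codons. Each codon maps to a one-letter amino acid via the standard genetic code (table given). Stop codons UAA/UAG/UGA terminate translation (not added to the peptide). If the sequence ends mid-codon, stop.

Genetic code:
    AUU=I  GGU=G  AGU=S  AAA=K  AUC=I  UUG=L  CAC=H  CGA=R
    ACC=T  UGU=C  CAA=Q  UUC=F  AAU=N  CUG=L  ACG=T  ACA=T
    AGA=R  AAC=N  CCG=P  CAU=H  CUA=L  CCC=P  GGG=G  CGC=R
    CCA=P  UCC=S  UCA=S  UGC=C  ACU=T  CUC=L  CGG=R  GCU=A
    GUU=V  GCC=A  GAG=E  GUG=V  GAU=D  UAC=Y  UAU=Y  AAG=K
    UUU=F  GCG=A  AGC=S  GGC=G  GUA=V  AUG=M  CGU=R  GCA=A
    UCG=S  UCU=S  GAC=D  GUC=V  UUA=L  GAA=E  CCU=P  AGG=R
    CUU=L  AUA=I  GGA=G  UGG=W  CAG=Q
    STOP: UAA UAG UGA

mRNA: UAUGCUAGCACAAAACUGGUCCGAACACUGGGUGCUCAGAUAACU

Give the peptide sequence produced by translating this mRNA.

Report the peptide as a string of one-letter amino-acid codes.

start AUG at pos 1
pos 1: AUG -> M; peptide=M
pos 4: CUA -> L; peptide=ML
pos 7: GCA -> A; peptide=MLA
pos 10: CAA -> Q; peptide=MLAQ
pos 13: AAC -> N; peptide=MLAQN
pos 16: UGG -> W; peptide=MLAQNW
pos 19: UCC -> S; peptide=MLAQNWS
pos 22: GAA -> E; peptide=MLAQNWSE
pos 25: CAC -> H; peptide=MLAQNWSEH
pos 28: UGG -> W; peptide=MLAQNWSEHW
pos 31: GUG -> V; peptide=MLAQNWSEHWV
pos 34: CUC -> L; peptide=MLAQNWSEHWVL
pos 37: AGA -> R; peptide=MLAQNWSEHWVLR
pos 40: UAA -> STOP

Answer: MLAQNWSEHWVLR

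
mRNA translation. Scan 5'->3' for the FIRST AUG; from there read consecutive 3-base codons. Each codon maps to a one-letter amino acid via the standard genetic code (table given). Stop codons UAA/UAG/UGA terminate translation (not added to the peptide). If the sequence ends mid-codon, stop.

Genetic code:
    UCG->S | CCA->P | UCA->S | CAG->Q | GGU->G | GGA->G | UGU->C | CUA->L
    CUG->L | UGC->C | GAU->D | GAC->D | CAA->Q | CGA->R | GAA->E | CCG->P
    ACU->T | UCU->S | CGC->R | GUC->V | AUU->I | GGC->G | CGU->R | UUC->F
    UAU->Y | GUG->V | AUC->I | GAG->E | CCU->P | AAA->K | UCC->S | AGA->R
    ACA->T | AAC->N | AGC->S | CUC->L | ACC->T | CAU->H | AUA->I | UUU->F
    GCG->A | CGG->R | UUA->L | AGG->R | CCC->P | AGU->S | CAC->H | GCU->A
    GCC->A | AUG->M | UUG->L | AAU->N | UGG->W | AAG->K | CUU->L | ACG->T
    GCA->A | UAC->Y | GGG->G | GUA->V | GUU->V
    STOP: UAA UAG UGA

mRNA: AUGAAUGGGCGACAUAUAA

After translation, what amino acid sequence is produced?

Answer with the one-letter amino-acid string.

start AUG at pos 0
pos 0: AUG -> M; peptide=M
pos 3: AAU -> N; peptide=MN
pos 6: GGG -> G; peptide=MNG
pos 9: CGA -> R; peptide=MNGR
pos 12: CAU -> H; peptide=MNGRH
pos 15: AUA -> I; peptide=MNGRHI
pos 18: only 1 nt remain (<3), stop (end of mRNA)

Answer: MNGRHI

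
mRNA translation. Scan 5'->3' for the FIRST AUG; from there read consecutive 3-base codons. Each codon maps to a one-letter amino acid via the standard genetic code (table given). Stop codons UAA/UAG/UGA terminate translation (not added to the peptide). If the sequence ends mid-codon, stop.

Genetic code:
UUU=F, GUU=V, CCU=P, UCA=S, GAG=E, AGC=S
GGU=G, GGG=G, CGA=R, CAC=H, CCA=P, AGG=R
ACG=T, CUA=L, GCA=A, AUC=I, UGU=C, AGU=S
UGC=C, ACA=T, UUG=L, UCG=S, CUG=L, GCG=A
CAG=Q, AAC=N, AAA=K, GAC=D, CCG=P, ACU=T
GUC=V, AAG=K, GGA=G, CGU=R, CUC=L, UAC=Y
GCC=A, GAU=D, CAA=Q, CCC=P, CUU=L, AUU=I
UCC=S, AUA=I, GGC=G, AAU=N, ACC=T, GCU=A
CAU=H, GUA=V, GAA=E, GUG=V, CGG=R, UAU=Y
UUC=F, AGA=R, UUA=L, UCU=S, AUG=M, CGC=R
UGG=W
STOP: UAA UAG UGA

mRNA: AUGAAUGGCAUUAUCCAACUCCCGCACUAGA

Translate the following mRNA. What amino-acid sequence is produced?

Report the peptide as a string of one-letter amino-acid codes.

start AUG at pos 0
pos 0: AUG -> M; peptide=M
pos 3: AAU -> N; peptide=MN
pos 6: GGC -> G; peptide=MNG
pos 9: AUU -> I; peptide=MNGI
pos 12: AUC -> I; peptide=MNGII
pos 15: CAA -> Q; peptide=MNGIIQ
pos 18: CUC -> L; peptide=MNGIIQL
pos 21: CCG -> P; peptide=MNGIIQLP
pos 24: CAC -> H; peptide=MNGIIQLPH
pos 27: UAG -> STOP

Answer: MNGIIQLPH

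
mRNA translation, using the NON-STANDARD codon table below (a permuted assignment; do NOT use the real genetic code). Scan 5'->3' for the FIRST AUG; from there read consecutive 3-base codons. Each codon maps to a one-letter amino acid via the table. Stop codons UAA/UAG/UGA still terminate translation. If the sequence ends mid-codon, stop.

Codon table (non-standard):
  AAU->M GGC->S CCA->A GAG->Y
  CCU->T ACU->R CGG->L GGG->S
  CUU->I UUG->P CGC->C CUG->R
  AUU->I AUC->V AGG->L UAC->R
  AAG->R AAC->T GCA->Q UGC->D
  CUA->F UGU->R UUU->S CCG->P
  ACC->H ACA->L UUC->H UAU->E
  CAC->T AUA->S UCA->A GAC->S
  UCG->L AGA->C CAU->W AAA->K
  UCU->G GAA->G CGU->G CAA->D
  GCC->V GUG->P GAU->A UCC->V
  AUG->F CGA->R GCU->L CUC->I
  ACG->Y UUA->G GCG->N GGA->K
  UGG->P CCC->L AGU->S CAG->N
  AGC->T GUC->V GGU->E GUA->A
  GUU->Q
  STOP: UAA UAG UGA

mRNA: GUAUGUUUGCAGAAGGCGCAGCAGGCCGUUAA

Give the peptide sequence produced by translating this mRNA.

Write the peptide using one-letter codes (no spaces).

Answer: FSQGSQQSG

Derivation:
start AUG at pos 2
pos 2: AUG -> F; peptide=F
pos 5: UUU -> S; peptide=FS
pos 8: GCA -> Q; peptide=FSQ
pos 11: GAA -> G; peptide=FSQG
pos 14: GGC -> S; peptide=FSQGS
pos 17: GCA -> Q; peptide=FSQGSQ
pos 20: GCA -> Q; peptide=FSQGSQQ
pos 23: GGC -> S; peptide=FSQGSQQS
pos 26: CGU -> G; peptide=FSQGSQQSG
pos 29: UAA -> STOP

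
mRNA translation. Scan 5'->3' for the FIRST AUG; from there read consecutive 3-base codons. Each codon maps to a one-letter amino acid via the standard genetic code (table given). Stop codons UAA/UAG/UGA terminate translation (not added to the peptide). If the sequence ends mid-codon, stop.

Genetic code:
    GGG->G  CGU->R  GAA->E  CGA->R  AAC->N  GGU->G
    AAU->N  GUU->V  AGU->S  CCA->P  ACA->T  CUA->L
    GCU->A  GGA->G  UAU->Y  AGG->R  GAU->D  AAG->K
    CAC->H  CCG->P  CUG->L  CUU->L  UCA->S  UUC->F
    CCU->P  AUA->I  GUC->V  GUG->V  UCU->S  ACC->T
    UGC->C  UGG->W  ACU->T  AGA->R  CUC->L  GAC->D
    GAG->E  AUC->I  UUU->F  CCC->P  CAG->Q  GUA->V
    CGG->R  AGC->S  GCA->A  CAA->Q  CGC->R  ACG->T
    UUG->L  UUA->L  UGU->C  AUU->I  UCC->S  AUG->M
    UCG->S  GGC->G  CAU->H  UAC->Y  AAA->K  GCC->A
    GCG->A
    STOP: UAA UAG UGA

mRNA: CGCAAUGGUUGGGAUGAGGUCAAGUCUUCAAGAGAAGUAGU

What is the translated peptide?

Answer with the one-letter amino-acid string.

Answer: MVGMRSSLQEK

Derivation:
start AUG at pos 4
pos 4: AUG -> M; peptide=M
pos 7: GUU -> V; peptide=MV
pos 10: GGG -> G; peptide=MVG
pos 13: AUG -> M; peptide=MVGM
pos 16: AGG -> R; peptide=MVGMR
pos 19: UCA -> S; peptide=MVGMRS
pos 22: AGU -> S; peptide=MVGMRSS
pos 25: CUU -> L; peptide=MVGMRSSL
pos 28: CAA -> Q; peptide=MVGMRSSLQ
pos 31: GAG -> E; peptide=MVGMRSSLQE
pos 34: AAG -> K; peptide=MVGMRSSLQEK
pos 37: UAG -> STOP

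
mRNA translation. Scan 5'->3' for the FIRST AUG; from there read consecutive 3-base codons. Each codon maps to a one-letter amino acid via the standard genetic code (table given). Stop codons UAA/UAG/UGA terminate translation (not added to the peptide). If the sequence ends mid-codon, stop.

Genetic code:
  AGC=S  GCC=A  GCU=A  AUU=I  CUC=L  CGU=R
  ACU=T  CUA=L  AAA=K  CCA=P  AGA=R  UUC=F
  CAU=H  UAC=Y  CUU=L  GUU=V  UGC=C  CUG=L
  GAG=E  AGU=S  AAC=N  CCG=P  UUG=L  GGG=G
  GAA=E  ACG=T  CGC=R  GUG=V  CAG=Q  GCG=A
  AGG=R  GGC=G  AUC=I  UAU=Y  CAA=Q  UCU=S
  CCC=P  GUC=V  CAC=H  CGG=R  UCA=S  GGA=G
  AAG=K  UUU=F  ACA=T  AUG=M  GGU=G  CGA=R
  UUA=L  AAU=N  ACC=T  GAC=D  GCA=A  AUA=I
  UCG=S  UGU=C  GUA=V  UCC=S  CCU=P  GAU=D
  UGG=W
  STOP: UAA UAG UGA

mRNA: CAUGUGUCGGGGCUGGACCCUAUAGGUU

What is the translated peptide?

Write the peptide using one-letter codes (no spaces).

Answer: MCRGWTL

Derivation:
start AUG at pos 1
pos 1: AUG -> M; peptide=M
pos 4: UGU -> C; peptide=MC
pos 7: CGG -> R; peptide=MCR
pos 10: GGC -> G; peptide=MCRG
pos 13: UGG -> W; peptide=MCRGW
pos 16: ACC -> T; peptide=MCRGWT
pos 19: CUA -> L; peptide=MCRGWTL
pos 22: UAG -> STOP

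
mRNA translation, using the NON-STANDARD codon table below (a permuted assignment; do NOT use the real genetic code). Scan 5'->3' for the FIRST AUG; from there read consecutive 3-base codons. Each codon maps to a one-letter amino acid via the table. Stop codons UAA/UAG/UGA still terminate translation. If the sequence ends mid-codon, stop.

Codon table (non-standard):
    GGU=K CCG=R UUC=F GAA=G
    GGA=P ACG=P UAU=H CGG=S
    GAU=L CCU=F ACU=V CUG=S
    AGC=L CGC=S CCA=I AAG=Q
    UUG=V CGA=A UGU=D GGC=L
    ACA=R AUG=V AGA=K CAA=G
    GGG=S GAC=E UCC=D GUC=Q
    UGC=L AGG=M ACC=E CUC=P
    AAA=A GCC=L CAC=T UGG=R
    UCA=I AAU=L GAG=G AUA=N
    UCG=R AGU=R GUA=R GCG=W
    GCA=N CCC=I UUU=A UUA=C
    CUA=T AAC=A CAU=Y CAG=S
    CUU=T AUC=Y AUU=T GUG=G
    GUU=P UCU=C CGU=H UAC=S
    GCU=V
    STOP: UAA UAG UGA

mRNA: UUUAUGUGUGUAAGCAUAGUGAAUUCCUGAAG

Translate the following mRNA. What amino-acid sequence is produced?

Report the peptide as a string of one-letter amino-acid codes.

start AUG at pos 3
pos 3: AUG -> V; peptide=V
pos 6: UGU -> D; peptide=VD
pos 9: GUA -> R; peptide=VDR
pos 12: AGC -> L; peptide=VDRL
pos 15: AUA -> N; peptide=VDRLN
pos 18: GUG -> G; peptide=VDRLNG
pos 21: AAU -> L; peptide=VDRLNGL
pos 24: UCC -> D; peptide=VDRLNGLD
pos 27: UGA -> STOP

Answer: VDRLNGLD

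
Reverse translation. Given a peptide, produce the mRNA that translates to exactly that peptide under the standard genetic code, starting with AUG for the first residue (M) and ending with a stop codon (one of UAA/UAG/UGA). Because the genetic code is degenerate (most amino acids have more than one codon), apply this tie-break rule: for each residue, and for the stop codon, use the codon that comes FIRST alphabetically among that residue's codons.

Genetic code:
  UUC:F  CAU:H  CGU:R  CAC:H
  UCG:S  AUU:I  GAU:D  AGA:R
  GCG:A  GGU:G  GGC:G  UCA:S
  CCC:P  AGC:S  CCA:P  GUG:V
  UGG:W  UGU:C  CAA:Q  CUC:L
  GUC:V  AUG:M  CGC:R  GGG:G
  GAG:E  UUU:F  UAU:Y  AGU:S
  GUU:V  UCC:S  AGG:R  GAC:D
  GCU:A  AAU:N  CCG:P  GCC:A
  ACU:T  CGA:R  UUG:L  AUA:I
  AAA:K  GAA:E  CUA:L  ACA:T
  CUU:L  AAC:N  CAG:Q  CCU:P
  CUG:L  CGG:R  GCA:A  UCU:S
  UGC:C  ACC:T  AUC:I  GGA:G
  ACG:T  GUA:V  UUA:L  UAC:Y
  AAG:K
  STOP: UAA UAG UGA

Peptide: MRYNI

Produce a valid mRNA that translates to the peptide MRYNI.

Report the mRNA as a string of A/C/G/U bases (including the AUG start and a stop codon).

residue 1: M -> AUG (start codon)
residue 2: R codons sorted = AGA,AGG,CGA,CGC,CGG,CGU -> pick first = AGA
residue 3: Y codons sorted = UAC,UAU -> pick first = UAC
residue 4: N codons sorted = AAC,AAU -> pick first = AAC
residue 5: I codons sorted = AUA,AUC,AUU -> pick first = AUA
terminator: stop codons sorted = UAA,UAG,UGA -> pick first = UAA

Answer: mRNA: AUGAGAUACAACAUAUAA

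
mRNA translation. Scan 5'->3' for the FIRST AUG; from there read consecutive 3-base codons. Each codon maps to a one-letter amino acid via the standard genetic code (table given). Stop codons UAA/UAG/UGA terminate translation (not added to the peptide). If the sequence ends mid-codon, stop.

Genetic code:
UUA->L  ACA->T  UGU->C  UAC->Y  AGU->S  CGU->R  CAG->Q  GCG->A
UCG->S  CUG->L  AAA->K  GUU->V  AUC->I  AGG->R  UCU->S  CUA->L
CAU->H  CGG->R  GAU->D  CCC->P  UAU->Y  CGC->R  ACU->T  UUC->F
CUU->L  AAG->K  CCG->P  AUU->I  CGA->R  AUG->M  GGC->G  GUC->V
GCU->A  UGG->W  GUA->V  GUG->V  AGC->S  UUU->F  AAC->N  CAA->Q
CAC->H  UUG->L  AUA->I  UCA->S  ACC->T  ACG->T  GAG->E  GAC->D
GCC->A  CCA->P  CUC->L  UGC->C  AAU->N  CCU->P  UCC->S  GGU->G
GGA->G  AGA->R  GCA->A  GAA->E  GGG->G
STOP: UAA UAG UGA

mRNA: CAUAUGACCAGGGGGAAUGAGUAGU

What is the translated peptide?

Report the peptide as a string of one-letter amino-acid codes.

Answer: MTRGNE

Derivation:
start AUG at pos 3
pos 3: AUG -> M; peptide=M
pos 6: ACC -> T; peptide=MT
pos 9: AGG -> R; peptide=MTR
pos 12: GGG -> G; peptide=MTRG
pos 15: AAU -> N; peptide=MTRGN
pos 18: GAG -> E; peptide=MTRGNE
pos 21: UAG -> STOP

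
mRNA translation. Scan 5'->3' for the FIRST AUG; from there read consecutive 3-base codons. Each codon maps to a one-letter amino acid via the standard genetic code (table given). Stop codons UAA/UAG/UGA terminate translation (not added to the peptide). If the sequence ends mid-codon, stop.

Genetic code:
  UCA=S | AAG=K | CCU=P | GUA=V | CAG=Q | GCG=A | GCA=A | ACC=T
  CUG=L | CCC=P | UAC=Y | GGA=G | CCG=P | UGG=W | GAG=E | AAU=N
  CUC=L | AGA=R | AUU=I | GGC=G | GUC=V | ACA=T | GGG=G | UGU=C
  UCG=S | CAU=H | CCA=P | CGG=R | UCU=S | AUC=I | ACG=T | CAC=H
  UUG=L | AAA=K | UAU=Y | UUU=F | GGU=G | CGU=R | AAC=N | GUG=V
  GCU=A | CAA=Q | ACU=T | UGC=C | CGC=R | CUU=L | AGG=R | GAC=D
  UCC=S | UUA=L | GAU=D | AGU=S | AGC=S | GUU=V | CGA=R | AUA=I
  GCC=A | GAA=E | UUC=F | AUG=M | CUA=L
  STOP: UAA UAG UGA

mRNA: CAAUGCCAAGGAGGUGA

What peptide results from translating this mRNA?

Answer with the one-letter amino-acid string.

Answer: MPRR

Derivation:
start AUG at pos 2
pos 2: AUG -> M; peptide=M
pos 5: CCA -> P; peptide=MP
pos 8: AGG -> R; peptide=MPR
pos 11: AGG -> R; peptide=MPRR
pos 14: UGA -> STOP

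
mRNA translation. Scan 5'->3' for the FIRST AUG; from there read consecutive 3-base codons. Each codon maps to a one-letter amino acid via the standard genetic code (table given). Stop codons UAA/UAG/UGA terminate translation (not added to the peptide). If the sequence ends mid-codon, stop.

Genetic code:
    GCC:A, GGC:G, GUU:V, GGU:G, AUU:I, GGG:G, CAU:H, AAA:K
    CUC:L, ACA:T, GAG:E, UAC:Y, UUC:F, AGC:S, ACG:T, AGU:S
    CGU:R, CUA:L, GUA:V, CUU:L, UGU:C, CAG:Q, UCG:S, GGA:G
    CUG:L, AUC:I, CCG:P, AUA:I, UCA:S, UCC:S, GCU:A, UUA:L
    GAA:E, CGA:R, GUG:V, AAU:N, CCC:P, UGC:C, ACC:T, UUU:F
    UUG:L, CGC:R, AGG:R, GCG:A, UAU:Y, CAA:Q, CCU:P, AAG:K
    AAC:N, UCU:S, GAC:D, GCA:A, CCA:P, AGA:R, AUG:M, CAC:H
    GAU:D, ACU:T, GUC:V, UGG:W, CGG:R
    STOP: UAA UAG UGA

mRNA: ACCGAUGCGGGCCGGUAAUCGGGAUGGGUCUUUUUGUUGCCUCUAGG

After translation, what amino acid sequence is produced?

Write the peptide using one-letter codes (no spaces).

start AUG at pos 4
pos 4: AUG -> M; peptide=M
pos 7: CGG -> R; peptide=MR
pos 10: GCC -> A; peptide=MRA
pos 13: GGU -> G; peptide=MRAG
pos 16: AAU -> N; peptide=MRAGN
pos 19: CGG -> R; peptide=MRAGNR
pos 22: GAU -> D; peptide=MRAGNRD
pos 25: GGG -> G; peptide=MRAGNRDG
pos 28: UCU -> S; peptide=MRAGNRDGS
pos 31: UUU -> F; peptide=MRAGNRDGSF
pos 34: UGU -> C; peptide=MRAGNRDGSFC
pos 37: UGC -> C; peptide=MRAGNRDGSFCC
pos 40: CUC -> L; peptide=MRAGNRDGSFCCL
pos 43: UAG -> STOP

Answer: MRAGNRDGSFCCL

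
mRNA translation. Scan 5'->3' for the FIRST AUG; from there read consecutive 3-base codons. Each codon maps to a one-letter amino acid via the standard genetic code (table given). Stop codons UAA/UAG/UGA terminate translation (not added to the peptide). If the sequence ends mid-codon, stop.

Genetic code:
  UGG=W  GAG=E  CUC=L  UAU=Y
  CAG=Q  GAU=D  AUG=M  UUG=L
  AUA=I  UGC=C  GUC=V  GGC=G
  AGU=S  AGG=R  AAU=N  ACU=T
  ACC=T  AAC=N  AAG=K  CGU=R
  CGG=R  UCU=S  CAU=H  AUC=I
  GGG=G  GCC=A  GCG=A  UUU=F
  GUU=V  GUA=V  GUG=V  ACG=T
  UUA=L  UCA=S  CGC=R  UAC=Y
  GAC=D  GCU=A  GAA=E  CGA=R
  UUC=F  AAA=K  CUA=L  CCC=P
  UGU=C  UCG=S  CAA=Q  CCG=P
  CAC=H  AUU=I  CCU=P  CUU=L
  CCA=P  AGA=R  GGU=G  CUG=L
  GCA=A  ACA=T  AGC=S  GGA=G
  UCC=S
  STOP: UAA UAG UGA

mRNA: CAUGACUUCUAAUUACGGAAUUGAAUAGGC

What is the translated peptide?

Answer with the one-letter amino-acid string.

start AUG at pos 1
pos 1: AUG -> M; peptide=M
pos 4: ACU -> T; peptide=MT
pos 7: UCU -> S; peptide=MTS
pos 10: AAU -> N; peptide=MTSN
pos 13: UAC -> Y; peptide=MTSNY
pos 16: GGA -> G; peptide=MTSNYG
pos 19: AUU -> I; peptide=MTSNYGI
pos 22: GAA -> E; peptide=MTSNYGIE
pos 25: UAG -> STOP

Answer: MTSNYGIE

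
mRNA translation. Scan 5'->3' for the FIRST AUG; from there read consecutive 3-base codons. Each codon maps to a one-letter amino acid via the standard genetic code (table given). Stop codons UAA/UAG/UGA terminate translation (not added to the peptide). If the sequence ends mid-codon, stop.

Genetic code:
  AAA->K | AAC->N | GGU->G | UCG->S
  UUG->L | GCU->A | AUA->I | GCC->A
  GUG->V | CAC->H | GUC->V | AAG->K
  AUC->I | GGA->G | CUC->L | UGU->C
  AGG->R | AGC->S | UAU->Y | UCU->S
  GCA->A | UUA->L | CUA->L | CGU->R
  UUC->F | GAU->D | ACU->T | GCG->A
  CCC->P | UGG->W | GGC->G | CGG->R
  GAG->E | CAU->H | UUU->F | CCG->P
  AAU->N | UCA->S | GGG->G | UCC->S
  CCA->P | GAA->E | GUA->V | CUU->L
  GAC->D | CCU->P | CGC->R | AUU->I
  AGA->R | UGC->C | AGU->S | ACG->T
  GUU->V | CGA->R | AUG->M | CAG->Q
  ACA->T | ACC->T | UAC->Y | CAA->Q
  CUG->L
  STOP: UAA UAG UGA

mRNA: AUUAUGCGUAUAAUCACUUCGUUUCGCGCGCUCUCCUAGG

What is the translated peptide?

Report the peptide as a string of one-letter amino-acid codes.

Answer: MRIITSFRALS

Derivation:
start AUG at pos 3
pos 3: AUG -> M; peptide=M
pos 6: CGU -> R; peptide=MR
pos 9: AUA -> I; peptide=MRI
pos 12: AUC -> I; peptide=MRII
pos 15: ACU -> T; peptide=MRIIT
pos 18: UCG -> S; peptide=MRIITS
pos 21: UUU -> F; peptide=MRIITSF
pos 24: CGC -> R; peptide=MRIITSFR
pos 27: GCG -> A; peptide=MRIITSFRA
pos 30: CUC -> L; peptide=MRIITSFRAL
pos 33: UCC -> S; peptide=MRIITSFRALS
pos 36: UAG -> STOP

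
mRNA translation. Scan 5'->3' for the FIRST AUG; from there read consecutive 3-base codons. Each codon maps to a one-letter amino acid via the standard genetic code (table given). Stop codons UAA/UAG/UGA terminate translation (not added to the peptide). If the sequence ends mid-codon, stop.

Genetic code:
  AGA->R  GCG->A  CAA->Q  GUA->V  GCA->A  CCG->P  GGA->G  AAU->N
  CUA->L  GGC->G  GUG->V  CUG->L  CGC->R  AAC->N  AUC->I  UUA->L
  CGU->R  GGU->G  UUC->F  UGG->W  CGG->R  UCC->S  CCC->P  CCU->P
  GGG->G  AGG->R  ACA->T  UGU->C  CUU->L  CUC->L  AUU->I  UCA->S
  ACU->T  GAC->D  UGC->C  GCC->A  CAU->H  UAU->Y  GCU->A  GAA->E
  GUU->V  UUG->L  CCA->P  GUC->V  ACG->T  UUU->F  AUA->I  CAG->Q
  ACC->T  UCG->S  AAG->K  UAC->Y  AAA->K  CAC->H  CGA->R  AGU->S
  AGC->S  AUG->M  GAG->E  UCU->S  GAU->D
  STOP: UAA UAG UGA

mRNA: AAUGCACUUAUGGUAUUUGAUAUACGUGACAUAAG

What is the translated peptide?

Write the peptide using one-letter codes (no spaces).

Answer: MHLWYLIYVT

Derivation:
start AUG at pos 1
pos 1: AUG -> M; peptide=M
pos 4: CAC -> H; peptide=MH
pos 7: UUA -> L; peptide=MHL
pos 10: UGG -> W; peptide=MHLW
pos 13: UAU -> Y; peptide=MHLWY
pos 16: UUG -> L; peptide=MHLWYL
pos 19: AUA -> I; peptide=MHLWYLI
pos 22: UAC -> Y; peptide=MHLWYLIY
pos 25: GUG -> V; peptide=MHLWYLIYV
pos 28: ACA -> T; peptide=MHLWYLIYVT
pos 31: UAA -> STOP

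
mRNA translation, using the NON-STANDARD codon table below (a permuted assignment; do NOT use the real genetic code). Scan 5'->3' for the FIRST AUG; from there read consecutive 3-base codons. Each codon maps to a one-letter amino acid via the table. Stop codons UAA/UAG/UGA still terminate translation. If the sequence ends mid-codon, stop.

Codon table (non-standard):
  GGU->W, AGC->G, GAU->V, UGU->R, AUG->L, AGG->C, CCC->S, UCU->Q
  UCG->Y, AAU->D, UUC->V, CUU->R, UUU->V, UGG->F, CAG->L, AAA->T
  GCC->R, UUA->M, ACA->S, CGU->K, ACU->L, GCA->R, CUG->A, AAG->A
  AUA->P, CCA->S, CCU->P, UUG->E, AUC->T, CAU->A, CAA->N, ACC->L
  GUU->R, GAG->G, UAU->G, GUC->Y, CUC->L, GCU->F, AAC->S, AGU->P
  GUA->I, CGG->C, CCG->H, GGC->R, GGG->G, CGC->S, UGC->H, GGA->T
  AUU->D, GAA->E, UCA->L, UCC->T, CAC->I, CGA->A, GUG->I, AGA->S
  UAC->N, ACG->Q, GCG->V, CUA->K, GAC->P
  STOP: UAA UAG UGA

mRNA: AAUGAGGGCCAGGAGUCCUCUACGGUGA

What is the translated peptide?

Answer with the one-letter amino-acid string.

Answer: LCRCPPKC

Derivation:
start AUG at pos 1
pos 1: AUG -> L; peptide=L
pos 4: AGG -> C; peptide=LC
pos 7: GCC -> R; peptide=LCR
pos 10: AGG -> C; peptide=LCRC
pos 13: AGU -> P; peptide=LCRCP
pos 16: CCU -> P; peptide=LCRCPP
pos 19: CUA -> K; peptide=LCRCPPK
pos 22: CGG -> C; peptide=LCRCPPKC
pos 25: UGA -> STOP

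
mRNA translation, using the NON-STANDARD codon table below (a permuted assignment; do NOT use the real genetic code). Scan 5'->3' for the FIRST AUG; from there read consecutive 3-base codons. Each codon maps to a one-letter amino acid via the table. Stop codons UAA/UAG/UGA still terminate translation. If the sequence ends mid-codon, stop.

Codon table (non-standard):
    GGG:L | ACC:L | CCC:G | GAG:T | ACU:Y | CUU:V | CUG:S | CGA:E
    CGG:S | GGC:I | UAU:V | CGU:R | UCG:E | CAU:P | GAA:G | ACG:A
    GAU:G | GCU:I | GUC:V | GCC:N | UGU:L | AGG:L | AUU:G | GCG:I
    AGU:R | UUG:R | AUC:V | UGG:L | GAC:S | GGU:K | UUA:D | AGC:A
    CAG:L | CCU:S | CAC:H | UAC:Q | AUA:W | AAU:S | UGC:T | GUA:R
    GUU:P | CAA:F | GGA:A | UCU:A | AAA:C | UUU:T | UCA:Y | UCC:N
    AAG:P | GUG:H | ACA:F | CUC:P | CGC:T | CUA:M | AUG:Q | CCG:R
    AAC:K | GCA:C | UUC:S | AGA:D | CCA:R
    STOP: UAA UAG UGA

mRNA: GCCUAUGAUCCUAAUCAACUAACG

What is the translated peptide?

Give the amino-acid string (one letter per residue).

start AUG at pos 4
pos 4: AUG -> Q; peptide=Q
pos 7: AUC -> V; peptide=QV
pos 10: CUA -> M; peptide=QVM
pos 13: AUC -> V; peptide=QVMV
pos 16: AAC -> K; peptide=QVMVK
pos 19: UAA -> STOP

Answer: QVMVK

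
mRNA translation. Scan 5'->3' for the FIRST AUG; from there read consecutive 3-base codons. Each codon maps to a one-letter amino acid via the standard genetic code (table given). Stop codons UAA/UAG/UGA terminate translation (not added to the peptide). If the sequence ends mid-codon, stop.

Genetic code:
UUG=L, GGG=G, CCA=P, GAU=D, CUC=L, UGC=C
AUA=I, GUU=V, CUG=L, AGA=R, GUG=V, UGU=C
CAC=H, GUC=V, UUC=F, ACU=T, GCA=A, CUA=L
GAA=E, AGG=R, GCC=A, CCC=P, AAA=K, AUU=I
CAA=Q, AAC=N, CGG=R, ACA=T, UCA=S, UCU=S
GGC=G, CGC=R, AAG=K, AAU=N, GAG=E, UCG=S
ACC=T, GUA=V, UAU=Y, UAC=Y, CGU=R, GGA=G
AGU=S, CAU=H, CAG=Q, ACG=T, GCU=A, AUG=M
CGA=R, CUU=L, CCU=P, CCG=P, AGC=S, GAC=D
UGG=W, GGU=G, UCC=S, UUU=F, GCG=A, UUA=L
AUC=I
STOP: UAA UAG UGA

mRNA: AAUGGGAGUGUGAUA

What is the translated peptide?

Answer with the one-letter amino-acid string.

Answer: MGV

Derivation:
start AUG at pos 1
pos 1: AUG -> M; peptide=M
pos 4: GGA -> G; peptide=MG
pos 7: GUG -> V; peptide=MGV
pos 10: UGA -> STOP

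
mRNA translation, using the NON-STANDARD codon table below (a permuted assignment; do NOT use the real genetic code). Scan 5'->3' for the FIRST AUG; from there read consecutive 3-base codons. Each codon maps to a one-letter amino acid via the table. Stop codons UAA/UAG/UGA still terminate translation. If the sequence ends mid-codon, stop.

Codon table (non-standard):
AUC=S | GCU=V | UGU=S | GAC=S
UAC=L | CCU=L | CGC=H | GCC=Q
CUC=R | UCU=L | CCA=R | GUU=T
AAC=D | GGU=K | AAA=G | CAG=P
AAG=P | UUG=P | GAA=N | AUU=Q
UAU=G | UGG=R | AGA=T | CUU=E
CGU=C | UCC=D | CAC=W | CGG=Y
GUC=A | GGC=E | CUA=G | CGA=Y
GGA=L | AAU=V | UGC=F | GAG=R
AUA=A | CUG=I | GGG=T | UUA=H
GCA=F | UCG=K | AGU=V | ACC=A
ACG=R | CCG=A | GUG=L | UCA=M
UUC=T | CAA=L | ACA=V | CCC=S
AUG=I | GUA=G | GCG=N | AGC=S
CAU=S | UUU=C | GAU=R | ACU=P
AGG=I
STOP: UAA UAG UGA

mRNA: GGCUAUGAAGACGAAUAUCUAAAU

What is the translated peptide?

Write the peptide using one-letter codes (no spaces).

start AUG at pos 4
pos 4: AUG -> I; peptide=I
pos 7: AAG -> P; peptide=IP
pos 10: ACG -> R; peptide=IPR
pos 13: AAU -> V; peptide=IPRV
pos 16: AUC -> S; peptide=IPRVS
pos 19: UAA -> STOP

Answer: IPRVS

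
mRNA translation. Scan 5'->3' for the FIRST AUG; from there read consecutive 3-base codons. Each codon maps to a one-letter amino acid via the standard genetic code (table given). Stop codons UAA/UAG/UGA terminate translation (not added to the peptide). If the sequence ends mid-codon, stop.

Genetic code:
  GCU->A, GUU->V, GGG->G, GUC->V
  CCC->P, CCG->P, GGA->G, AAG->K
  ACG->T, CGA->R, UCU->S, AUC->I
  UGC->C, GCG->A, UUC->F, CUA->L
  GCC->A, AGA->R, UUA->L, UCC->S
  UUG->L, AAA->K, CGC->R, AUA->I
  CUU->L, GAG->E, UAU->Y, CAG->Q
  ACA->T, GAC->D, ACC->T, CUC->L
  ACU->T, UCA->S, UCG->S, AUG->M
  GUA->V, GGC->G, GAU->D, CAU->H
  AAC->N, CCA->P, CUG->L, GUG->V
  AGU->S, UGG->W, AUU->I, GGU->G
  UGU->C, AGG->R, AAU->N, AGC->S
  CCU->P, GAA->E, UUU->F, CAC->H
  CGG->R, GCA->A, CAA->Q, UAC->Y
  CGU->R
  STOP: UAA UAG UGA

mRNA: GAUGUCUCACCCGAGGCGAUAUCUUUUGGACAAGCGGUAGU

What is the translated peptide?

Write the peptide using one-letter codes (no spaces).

start AUG at pos 1
pos 1: AUG -> M; peptide=M
pos 4: UCU -> S; peptide=MS
pos 7: CAC -> H; peptide=MSH
pos 10: CCG -> P; peptide=MSHP
pos 13: AGG -> R; peptide=MSHPR
pos 16: CGA -> R; peptide=MSHPRR
pos 19: UAU -> Y; peptide=MSHPRRY
pos 22: CUU -> L; peptide=MSHPRRYL
pos 25: UUG -> L; peptide=MSHPRRYLL
pos 28: GAC -> D; peptide=MSHPRRYLLD
pos 31: AAG -> K; peptide=MSHPRRYLLDK
pos 34: CGG -> R; peptide=MSHPRRYLLDKR
pos 37: UAG -> STOP

Answer: MSHPRRYLLDKR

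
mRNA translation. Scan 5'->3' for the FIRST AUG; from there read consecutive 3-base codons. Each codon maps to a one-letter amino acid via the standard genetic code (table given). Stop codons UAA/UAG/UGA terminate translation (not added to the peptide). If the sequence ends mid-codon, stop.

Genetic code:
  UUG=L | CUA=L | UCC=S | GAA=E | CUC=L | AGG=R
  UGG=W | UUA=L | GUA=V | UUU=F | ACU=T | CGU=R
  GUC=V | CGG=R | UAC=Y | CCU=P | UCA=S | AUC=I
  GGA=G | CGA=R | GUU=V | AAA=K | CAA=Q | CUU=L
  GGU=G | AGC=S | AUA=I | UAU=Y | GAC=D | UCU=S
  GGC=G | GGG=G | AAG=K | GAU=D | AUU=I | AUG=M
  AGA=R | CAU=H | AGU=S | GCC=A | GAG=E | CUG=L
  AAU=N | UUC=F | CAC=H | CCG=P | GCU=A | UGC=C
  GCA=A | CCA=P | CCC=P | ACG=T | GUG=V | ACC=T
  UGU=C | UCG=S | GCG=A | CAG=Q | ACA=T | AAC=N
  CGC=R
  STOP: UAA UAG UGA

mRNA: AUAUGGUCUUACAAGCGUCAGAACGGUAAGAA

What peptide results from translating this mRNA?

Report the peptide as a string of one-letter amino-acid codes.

start AUG at pos 2
pos 2: AUG -> M; peptide=M
pos 5: GUC -> V; peptide=MV
pos 8: UUA -> L; peptide=MVL
pos 11: CAA -> Q; peptide=MVLQ
pos 14: GCG -> A; peptide=MVLQA
pos 17: UCA -> S; peptide=MVLQAS
pos 20: GAA -> E; peptide=MVLQASE
pos 23: CGG -> R; peptide=MVLQASER
pos 26: UAA -> STOP

Answer: MVLQASER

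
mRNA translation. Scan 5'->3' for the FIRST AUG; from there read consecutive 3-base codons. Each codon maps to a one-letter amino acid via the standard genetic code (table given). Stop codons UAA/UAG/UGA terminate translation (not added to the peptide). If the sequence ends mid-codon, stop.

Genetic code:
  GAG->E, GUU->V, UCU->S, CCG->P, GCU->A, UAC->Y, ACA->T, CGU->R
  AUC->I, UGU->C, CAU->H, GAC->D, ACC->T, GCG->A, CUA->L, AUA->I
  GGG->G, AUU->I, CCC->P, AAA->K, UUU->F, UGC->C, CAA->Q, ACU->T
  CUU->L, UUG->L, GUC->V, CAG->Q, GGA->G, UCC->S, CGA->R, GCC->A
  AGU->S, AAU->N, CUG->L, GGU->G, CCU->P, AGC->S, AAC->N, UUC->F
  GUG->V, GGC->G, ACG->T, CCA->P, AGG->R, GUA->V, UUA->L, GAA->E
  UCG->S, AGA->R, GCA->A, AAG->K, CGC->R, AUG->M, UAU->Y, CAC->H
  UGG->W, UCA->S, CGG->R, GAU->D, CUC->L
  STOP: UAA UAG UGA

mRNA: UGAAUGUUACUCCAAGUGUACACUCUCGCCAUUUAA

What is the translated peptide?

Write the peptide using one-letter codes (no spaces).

Answer: MLLQVYTLAI

Derivation:
start AUG at pos 3
pos 3: AUG -> M; peptide=M
pos 6: UUA -> L; peptide=ML
pos 9: CUC -> L; peptide=MLL
pos 12: CAA -> Q; peptide=MLLQ
pos 15: GUG -> V; peptide=MLLQV
pos 18: UAC -> Y; peptide=MLLQVY
pos 21: ACU -> T; peptide=MLLQVYT
pos 24: CUC -> L; peptide=MLLQVYTL
pos 27: GCC -> A; peptide=MLLQVYTLA
pos 30: AUU -> I; peptide=MLLQVYTLAI
pos 33: UAA -> STOP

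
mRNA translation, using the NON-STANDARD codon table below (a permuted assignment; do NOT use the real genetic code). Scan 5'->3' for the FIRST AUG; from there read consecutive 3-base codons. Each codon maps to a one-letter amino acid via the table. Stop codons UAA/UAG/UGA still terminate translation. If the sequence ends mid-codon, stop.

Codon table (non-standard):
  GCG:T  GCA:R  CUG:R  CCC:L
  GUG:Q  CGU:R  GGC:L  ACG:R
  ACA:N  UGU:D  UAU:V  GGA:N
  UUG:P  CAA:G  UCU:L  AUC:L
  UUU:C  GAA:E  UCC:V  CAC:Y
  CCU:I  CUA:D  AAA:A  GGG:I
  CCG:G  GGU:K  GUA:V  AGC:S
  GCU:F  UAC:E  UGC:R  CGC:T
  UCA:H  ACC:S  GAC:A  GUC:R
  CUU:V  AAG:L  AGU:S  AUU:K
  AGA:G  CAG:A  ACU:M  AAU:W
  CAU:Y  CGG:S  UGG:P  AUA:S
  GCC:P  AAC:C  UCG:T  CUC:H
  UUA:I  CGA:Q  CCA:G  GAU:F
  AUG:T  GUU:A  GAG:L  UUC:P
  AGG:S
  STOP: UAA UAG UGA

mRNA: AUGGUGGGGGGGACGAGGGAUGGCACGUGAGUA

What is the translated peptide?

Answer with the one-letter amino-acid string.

Answer: TQIIRSFLR

Derivation:
start AUG at pos 0
pos 0: AUG -> T; peptide=T
pos 3: GUG -> Q; peptide=TQ
pos 6: GGG -> I; peptide=TQI
pos 9: GGG -> I; peptide=TQII
pos 12: ACG -> R; peptide=TQIIR
pos 15: AGG -> S; peptide=TQIIRS
pos 18: GAU -> F; peptide=TQIIRSF
pos 21: GGC -> L; peptide=TQIIRSFL
pos 24: ACG -> R; peptide=TQIIRSFLR
pos 27: UGA -> STOP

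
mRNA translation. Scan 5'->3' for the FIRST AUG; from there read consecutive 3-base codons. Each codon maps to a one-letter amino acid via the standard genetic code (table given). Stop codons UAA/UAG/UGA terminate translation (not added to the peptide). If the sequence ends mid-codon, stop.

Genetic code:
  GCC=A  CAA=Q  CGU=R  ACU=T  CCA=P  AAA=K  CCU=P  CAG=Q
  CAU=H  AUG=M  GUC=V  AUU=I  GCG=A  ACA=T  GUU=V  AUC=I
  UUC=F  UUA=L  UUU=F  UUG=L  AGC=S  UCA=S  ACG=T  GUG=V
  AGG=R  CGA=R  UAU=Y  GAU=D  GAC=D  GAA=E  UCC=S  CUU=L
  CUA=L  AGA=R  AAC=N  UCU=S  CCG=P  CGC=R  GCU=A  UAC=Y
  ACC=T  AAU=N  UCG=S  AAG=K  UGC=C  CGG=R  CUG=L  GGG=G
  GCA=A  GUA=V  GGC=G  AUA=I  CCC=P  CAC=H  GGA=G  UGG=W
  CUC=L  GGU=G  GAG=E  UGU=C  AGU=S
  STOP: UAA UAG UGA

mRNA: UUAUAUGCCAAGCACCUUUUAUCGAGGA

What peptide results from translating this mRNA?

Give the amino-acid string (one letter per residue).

Answer: MPSTFYRG

Derivation:
start AUG at pos 4
pos 4: AUG -> M; peptide=M
pos 7: CCA -> P; peptide=MP
pos 10: AGC -> S; peptide=MPS
pos 13: ACC -> T; peptide=MPST
pos 16: UUU -> F; peptide=MPSTF
pos 19: UAU -> Y; peptide=MPSTFY
pos 22: CGA -> R; peptide=MPSTFYR
pos 25: GGA -> G; peptide=MPSTFYRG
pos 28: only 0 nt remain (<3), stop (end of mRNA)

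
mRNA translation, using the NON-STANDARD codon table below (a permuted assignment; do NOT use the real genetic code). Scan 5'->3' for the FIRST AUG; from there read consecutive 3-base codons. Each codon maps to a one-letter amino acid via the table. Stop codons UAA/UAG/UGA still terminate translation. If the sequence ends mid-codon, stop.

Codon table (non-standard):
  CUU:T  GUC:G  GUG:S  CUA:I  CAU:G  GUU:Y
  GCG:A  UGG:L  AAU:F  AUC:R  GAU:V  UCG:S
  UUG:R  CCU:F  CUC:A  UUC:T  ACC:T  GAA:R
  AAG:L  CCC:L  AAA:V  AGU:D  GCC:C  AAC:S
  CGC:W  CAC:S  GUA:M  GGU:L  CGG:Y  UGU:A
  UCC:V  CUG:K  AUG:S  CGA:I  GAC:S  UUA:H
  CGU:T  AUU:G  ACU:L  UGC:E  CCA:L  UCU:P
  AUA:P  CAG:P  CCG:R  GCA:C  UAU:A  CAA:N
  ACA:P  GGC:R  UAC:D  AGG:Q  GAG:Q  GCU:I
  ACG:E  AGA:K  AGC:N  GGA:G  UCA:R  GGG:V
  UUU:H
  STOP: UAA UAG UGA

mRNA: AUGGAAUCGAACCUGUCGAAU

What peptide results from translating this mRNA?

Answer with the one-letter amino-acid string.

Answer: SRSSKSF

Derivation:
start AUG at pos 0
pos 0: AUG -> S; peptide=S
pos 3: GAA -> R; peptide=SR
pos 6: UCG -> S; peptide=SRS
pos 9: AAC -> S; peptide=SRSS
pos 12: CUG -> K; peptide=SRSSK
pos 15: UCG -> S; peptide=SRSSKS
pos 18: AAU -> F; peptide=SRSSKSF
pos 21: only 0 nt remain (<3), stop (end of mRNA)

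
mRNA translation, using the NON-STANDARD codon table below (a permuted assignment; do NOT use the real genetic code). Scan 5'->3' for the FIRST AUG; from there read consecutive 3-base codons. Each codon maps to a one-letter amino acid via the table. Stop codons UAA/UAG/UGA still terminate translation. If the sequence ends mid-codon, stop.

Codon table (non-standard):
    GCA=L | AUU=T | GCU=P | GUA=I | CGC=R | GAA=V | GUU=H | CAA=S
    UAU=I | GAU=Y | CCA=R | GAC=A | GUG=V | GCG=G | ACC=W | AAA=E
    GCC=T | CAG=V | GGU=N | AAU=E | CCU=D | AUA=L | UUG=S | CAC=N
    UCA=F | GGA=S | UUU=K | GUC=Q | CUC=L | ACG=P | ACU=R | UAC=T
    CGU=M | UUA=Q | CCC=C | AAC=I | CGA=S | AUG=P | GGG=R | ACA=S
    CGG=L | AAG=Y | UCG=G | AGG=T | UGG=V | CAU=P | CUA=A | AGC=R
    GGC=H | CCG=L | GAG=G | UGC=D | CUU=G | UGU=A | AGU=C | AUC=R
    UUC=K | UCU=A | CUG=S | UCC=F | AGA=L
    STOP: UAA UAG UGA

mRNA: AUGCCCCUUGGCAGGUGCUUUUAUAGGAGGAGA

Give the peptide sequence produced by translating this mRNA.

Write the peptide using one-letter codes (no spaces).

Answer: PCGHTDKITTL

Derivation:
start AUG at pos 0
pos 0: AUG -> P; peptide=P
pos 3: CCC -> C; peptide=PC
pos 6: CUU -> G; peptide=PCG
pos 9: GGC -> H; peptide=PCGH
pos 12: AGG -> T; peptide=PCGHT
pos 15: UGC -> D; peptide=PCGHTD
pos 18: UUU -> K; peptide=PCGHTDK
pos 21: UAU -> I; peptide=PCGHTDKI
pos 24: AGG -> T; peptide=PCGHTDKIT
pos 27: AGG -> T; peptide=PCGHTDKITT
pos 30: AGA -> L; peptide=PCGHTDKITTL
pos 33: only 0 nt remain (<3), stop (end of mRNA)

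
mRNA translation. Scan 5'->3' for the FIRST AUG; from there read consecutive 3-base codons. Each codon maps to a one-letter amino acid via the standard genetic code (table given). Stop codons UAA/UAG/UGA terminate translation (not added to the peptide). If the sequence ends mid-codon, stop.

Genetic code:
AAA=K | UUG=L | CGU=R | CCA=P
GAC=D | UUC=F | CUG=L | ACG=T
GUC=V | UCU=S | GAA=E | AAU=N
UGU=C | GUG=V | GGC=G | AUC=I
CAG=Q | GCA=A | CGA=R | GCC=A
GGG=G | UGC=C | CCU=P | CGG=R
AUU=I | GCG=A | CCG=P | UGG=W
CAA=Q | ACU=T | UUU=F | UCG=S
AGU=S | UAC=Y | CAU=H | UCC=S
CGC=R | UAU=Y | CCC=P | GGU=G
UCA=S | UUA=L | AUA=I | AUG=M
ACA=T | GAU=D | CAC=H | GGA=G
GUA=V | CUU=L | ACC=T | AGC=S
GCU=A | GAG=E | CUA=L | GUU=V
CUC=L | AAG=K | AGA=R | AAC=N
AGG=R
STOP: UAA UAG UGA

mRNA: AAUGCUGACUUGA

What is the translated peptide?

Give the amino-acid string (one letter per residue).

start AUG at pos 1
pos 1: AUG -> M; peptide=M
pos 4: CUG -> L; peptide=ML
pos 7: ACU -> T; peptide=MLT
pos 10: UGA -> STOP

Answer: MLT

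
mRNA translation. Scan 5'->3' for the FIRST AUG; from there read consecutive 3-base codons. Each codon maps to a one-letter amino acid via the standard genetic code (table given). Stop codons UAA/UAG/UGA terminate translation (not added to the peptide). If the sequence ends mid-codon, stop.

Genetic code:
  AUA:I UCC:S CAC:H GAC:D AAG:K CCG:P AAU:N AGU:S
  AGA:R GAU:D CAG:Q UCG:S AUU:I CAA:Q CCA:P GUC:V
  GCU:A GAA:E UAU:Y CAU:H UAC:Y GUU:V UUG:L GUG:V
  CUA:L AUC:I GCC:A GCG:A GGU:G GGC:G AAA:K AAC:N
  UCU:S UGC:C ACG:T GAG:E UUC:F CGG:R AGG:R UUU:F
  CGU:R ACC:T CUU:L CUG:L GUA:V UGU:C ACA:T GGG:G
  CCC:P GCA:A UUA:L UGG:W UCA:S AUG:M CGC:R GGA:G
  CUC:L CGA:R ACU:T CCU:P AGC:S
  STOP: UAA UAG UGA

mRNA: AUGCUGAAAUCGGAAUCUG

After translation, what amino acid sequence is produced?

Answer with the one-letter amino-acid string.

Answer: MLKSES

Derivation:
start AUG at pos 0
pos 0: AUG -> M; peptide=M
pos 3: CUG -> L; peptide=ML
pos 6: AAA -> K; peptide=MLK
pos 9: UCG -> S; peptide=MLKS
pos 12: GAA -> E; peptide=MLKSE
pos 15: UCU -> S; peptide=MLKSES
pos 18: only 1 nt remain (<3), stop (end of mRNA)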